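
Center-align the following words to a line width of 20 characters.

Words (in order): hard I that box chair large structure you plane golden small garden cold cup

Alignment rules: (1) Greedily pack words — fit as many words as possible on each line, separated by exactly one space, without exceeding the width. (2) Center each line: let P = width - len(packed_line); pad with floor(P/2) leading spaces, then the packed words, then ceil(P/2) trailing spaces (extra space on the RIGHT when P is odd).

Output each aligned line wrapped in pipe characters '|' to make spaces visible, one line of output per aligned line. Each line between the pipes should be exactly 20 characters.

Line 1: ['hard', 'I', 'that', 'box'] (min_width=15, slack=5)
Line 2: ['chair', 'large'] (min_width=11, slack=9)
Line 3: ['structure', 'you', 'plane'] (min_width=19, slack=1)
Line 4: ['golden', 'small', 'garden'] (min_width=19, slack=1)
Line 5: ['cold', 'cup'] (min_width=8, slack=12)

Answer: |  hard I that box   |
|    chair large     |
|structure you plane |
|golden small garden |
|      cold cup      |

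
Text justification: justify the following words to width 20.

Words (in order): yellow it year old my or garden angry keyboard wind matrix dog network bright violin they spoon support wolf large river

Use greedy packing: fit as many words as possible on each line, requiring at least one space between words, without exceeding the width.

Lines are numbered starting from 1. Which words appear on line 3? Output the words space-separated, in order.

Line 1: ['yellow', 'it', 'year', 'old'] (min_width=18, slack=2)
Line 2: ['my', 'or', 'garden', 'angry'] (min_width=18, slack=2)
Line 3: ['keyboard', 'wind', 'matrix'] (min_width=20, slack=0)
Line 4: ['dog', 'network', 'bright'] (min_width=18, slack=2)
Line 5: ['violin', 'they', 'spoon'] (min_width=17, slack=3)
Line 6: ['support', 'wolf', 'large'] (min_width=18, slack=2)
Line 7: ['river'] (min_width=5, slack=15)

Answer: keyboard wind matrix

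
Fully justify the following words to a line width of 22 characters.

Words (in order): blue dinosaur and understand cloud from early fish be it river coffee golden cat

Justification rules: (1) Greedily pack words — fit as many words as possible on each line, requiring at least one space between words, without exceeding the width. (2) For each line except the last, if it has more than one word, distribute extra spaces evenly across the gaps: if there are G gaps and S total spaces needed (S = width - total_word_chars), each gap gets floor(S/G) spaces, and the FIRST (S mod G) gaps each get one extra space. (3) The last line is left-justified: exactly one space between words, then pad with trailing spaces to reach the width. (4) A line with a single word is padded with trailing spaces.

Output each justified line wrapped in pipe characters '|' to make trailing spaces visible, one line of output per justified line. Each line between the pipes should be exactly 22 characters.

Line 1: ['blue', 'dinosaur', 'and'] (min_width=17, slack=5)
Line 2: ['understand', 'cloud', 'from'] (min_width=21, slack=1)
Line 3: ['early', 'fish', 'be', 'it', 'river'] (min_width=22, slack=0)
Line 4: ['coffee', 'golden', 'cat'] (min_width=17, slack=5)

Answer: |blue    dinosaur   and|
|understand  cloud from|
|early fish be it river|
|coffee golden cat     |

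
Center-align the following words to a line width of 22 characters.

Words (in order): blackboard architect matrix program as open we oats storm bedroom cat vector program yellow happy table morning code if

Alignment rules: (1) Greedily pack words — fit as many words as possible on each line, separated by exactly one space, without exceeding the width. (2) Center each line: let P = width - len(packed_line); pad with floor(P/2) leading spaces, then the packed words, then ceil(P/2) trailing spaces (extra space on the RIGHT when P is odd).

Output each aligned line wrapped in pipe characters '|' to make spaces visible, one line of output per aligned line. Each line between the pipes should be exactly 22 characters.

Line 1: ['blackboard', 'architect'] (min_width=20, slack=2)
Line 2: ['matrix', 'program', 'as', 'open'] (min_width=22, slack=0)
Line 3: ['we', 'oats', 'storm', 'bedroom'] (min_width=21, slack=1)
Line 4: ['cat', 'vector', 'program'] (min_width=18, slack=4)
Line 5: ['yellow', 'happy', 'table'] (min_width=18, slack=4)
Line 6: ['morning', 'code', 'if'] (min_width=15, slack=7)

Answer: | blackboard architect |
|matrix program as open|
|we oats storm bedroom |
|  cat vector program  |
|  yellow happy table  |
|   morning code if    |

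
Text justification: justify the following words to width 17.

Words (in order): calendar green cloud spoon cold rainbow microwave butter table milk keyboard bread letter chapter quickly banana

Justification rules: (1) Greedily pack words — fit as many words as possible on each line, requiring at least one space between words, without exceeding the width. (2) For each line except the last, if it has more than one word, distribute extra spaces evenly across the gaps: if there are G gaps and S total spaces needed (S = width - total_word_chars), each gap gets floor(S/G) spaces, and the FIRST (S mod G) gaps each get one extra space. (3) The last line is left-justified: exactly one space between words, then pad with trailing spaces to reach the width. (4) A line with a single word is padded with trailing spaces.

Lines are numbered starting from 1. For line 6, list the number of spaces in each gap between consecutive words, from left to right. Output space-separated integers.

Answer: 4

Derivation:
Line 1: ['calendar', 'green'] (min_width=14, slack=3)
Line 2: ['cloud', 'spoon', 'cold'] (min_width=16, slack=1)
Line 3: ['rainbow', 'microwave'] (min_width=17, slack=0)
Line 4: ['butter', 'table', 'milk'] (min_width=17, slack=0)
Line 5: ['keyboard', 'bread'] (min_width=14, slack=3)
Line 6: ['letter', 'chapter'] (min_width=14, slack=3)
Line 7: ['quickly', 'banana'] (min_width=14, slack=3)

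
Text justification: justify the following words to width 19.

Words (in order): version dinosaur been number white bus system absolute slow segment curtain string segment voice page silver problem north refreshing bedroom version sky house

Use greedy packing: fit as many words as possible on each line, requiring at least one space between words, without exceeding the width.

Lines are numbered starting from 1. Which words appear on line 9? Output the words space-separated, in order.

Line 1: ['version', 'dinosaur'] (min_width=16, slack=3)
Line 2: ['been', 'number', 'white'] (min_width=17, slack=2)
Line 3: ['bus', 'system', 'absolute'] (min_width=19, slack=0)
Line 4: ['slow', 'segment'] (min_width=12, slack=7)
Line 5: ['curtain', 'string'] (min_width=14, slack=5)
Line 6: ['segment', 'voice', 'page'] (min_width=18, slack=1)
Line 7: ['silver', 'problem'] (min_width=14, slack=5)
Line 8: ['north', 'refreshing'] (min_width=16, slack=3)
Line 9: ['bedroom', 'version', 'sky'] (min_width=19, slack=0)
Line 10: ['house'] (min_width=5, slack=14)

Answer: bedroom version sky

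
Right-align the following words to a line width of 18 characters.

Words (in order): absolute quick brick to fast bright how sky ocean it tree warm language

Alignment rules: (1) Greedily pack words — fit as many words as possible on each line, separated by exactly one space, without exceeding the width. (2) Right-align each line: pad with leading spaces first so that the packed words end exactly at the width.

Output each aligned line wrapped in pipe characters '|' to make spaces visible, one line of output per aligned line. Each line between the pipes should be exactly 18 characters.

Line 1: ['absolute', 'quick'] (min_width=14, slack=4)
Line 2: ['brick', 'to', 'fast'] (min_width=13, slack=5)
Line 3: ['bright', 'how', 'sky'] (min_width=14, slack=4)
Line 4: ['ocean', 'it', 'tree', 'warm'] (min_width=18, slack=0)
Line 5: ['language'] (min_width=8, slack=10)

Answer: |    absolute quick|
|     brick to fast|
|    bright how sky|
|ocean it tree warm|
|          language|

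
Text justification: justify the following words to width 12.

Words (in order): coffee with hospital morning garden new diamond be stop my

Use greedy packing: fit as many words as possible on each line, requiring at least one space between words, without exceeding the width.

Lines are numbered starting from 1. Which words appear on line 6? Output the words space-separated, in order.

Answer: stop my

Derivation:
Line 1: ['coffee', 'with'] (min_width=11, slack=1)
Line 2: ['hospital'] (min_width=8, slack=4)
Line 3: ['morning'] (min_width=7, slack=5)
Line 4: ['garden', 'new'] (min_width=10, slack=2)
Line 5: ['diamond', 'be'] (min_width=10, slack=2)
Line 6: ['stop', 'my'] (min_width=7, slack=5)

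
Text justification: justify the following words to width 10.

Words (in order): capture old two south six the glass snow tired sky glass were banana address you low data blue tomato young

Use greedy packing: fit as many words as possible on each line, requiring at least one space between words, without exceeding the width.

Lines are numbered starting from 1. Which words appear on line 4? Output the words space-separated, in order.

Answer: the glass

Derivation:
Line 1: ['capture'] (min_width=7, slack=3)
Line 2: ['old', 'two'] (min_width=7, slack=3)
Line 3: ['south', 'six'] (min_width=9, slack=1)
Line 4: ['the', 'glass'] (min_width=9, slack=1)
Line 5: ['snow', 'tired'] (min_width=10, slack=0)
Line 6: ['sky', 'glass'] (min_width=9, slack=1)
Line 7: ['were'] (min_width=4, slack=6)
Line 8: ['banana'] (min_width=6, slack=4)
Line 9: ['address'] (min_width=7, slack=3)
Line 10: ['you', 'low'] (min_width=7, slack=3)
Line 11: ['data', 'blue'] (min_width=9, slack=1)
Line 12: ['tomato'] (min_width=6, slack=4)
Line 13: ['young'] (min_width=5, slack=5)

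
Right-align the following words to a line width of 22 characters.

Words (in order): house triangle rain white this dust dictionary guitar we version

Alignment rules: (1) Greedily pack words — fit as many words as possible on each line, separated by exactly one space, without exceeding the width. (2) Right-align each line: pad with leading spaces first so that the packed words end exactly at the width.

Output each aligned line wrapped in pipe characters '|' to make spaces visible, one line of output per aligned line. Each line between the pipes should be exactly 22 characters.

Line 1: ['house', 'triangle', 'rain'] (min_width=19, slack=3)
Line 2: ['white', 'this', 'dust'] (min_width=15, slack=7)
Line 3: ['dictionary', 'guitar', 'we'] (min_width=20, slack=2)
Line 4: ['version'] (min_width=7, slack=15)

Answer: |   house triangle rain|
|       white this dust|
|  dictionary guitar we|
|               version|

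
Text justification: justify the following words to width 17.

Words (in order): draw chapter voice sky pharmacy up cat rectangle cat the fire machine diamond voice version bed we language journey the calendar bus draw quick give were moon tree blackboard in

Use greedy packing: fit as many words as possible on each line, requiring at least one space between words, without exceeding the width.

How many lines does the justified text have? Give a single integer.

Answer: 12

Derivation:
Line 1: ['draw', 'chapter'] (min_width=12, slack=5)
Line 2: ['voice', 'sky'] (min_width=9, slack=8)
Line 3: ['pharmacy', 'up', 'cat'] (min_width=15, slack=2)
Line 4: ['rectangle', 'cat', 'the'] (min_width=17, slack=0)
Line 5: ['fire', 'machine'] (min_width=12, slack=5)
Line 6: ['diamond', 'voice'] (min_width=13, slack=4)
Line 7: ['version', 'bed', 'we'] (min_width=14, slack=3)
Line 8: ['language', 'journey'] (min_width=16, slack=1)
Line 9: ['the', 'calendar', 'bus'] (min_width=16, slack=1)
Line 10: ['draw', 'quick', 'give'] (min_width=15, slack=2)
Line 11: ['were', 'moon', 'tree'] (min_width=14, slack=3)
Line 12: ['blackboard', 'in'] (min_width=13, slack=4)
Total lines: 12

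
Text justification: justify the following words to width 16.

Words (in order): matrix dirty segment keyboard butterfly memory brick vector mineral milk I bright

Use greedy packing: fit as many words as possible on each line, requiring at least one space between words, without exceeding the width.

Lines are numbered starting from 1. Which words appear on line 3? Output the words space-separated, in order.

Line 1: ['matrix', 'dirty'] (min_width=12, slack=4)
Line 2: ['segment', 'keyboard'] (min_width=16, slack=0)
Line 3: ['butterfly', 'memory'] (min_width=16, slack=0)
Line 4: ['brick', 'vector'] (min_width=12, slack=4)
Line 5: ['mineral', 'milk', 'I'] (min_width=14, slack=2)
Line 6: ['bright'] (min_width=6, slack=10)

Answer: butterfly memory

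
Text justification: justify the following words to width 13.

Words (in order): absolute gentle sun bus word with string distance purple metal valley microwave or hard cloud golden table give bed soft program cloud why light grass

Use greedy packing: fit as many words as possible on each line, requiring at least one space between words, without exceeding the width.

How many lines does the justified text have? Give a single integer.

Answer: 14

Derivation:
Line 1: ['absolute'] (min_width=8, slack=5)
Line 2: ['gentle', 'sun'] (min_width=10, slack=3)
Line 3: ['bus', 'word', 'with'] (min_width=13, slack=0)
Line 4: ['string'] (min_width=6, slack=7)
Line 5: ['distance'] (min_width=8, slack=5)
Line 6: ['purple', 'metal'] (min_width=12, slack=1)
Line 7: ['valley'] (min_width=6, slack=7)
Line 8: ['microwave', 'or'] (min_width=12, slack=1)
Line 9: ['hard', 'cloud'] (min_width=10, slack=3)
Line 10: ['golden', 'table'] (min_width=12, slack=1)
Line 11: ['give', 'bed', 'soft'] (min_width=13, slack=0)
Line 12: ['program', 'cloud'] (min_width=13, slack=0)
Line 13: ['why', 'light'] (min_width=9, slack=4)
Line 14: ['grass'] (min_width=5, slack=8)
Total lines: 14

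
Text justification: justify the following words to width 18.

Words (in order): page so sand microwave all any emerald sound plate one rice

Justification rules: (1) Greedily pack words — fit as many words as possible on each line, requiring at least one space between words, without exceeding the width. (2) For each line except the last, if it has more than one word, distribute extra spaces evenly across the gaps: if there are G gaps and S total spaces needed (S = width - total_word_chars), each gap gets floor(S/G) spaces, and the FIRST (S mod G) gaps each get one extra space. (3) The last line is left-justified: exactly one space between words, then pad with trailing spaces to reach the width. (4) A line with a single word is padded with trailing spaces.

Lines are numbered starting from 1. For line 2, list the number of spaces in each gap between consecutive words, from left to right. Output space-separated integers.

Answer: 2 1

Derivation:
Line 1: ['page', 'so', 'sand'] (min_width=12, slack=6)
Line 2: ['microwave', 'all', 'any'] (min_width=17, slack=1)
Line 3: ['emerald', 'sound'] (min_width=13, slack=5)
Line 4: ['plate', 'one', 'rice'] (min_width=14, slack=4)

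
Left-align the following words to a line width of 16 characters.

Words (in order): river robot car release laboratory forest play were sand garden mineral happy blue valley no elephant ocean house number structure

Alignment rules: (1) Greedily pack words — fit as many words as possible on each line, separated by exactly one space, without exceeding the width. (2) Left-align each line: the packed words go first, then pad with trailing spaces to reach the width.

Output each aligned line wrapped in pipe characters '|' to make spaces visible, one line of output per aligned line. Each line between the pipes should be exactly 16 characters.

Line 1: ['river', 'robot', 'car'] (min_width=15, slack=1)
Line 2: ['release'] (min_width=7, slack=9)
Line 3: ['laboratory'] (min_width=10, slack=6)
Line 4: ['forest', 'play', 'were'] (min_width=16, slack=0)
Line 5: ['sand', 'garden'] (min_width=11, slack=5)
Line 6: ['mineral', 'happy'] (min_width=13, slack=3)
Line 7: ['blue', 'valley', 'no'] (min_width=14, slack=2)
Line 8: ['elephant', 'ocean'] (min_width=14, slack=2)
Line 9: ['house', 'number'] (min_width=12, slack=4)
Line 10: ['structure'] (min_width=9, slack=7)

Answer: |river robot car |
|release         |
|laboratory      |
|forest play were|
|sand garden     |
|mineral happy   |
|blue valley no  |
|elephant ocean  |
|house number    |
|structure       |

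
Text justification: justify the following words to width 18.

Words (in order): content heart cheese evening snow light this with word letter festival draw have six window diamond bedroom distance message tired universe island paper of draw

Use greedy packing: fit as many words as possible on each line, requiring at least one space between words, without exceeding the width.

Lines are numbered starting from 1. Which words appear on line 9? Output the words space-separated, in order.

Answer: universe island

Derivation:
Line 1: ['content', 'heart'] (min_width=13, slack=5)
Line 2: ['cheese', 'evening'] (min_width=14, slack=4)
Line 3: ['snow', 'light', 'this'] (min_width=15, slack=3)
Line 4: ['with', 'word', 'letter'] (min_width=16, slack=2)
Line 5: ['festival', 'draw', 'have'] (min_width=18, slack=0)
Line 6: ['six', 'window', 'diamond'] (min_width=18, slack=0)
Line 7: ['bedroom', 'distance'] (min_width=16, slack=2)
Line 8: ['message', 'tired'] (min_width=13, slack=5)
Line 9: ['universe', 'island'] (min_width=15, slack=3)
Line 10: ['paper', 'of', 'draw'] (min_width=13, slack=5)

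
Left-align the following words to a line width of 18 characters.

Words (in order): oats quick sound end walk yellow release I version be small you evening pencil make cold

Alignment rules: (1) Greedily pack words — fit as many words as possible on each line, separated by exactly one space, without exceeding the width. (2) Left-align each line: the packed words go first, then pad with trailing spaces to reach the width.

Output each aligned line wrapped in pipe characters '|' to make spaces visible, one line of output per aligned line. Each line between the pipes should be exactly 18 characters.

Line 1: ['oats', 'quick', 'sound'] (min_width=16, slack=2)
Line 2: ['end', 'walk', 'yellow'] (min_width=15, slack=3)
Line 3: ['release', 'I', 'version'] (min_width=17, slack=1)
Line 4: ['be', 'small', 'you'] (min_width=12, slack=6)
Line 5: ['evening', 'pencil'] (min_width=14, slack=4)
Line 6: ['make', 'cold'] (min_width=9, slack=9)

Answer: |oats quick sound  |
|end walk yellow   |
|release I version |
|be small you      |
|evening pencil    |
|make cold         |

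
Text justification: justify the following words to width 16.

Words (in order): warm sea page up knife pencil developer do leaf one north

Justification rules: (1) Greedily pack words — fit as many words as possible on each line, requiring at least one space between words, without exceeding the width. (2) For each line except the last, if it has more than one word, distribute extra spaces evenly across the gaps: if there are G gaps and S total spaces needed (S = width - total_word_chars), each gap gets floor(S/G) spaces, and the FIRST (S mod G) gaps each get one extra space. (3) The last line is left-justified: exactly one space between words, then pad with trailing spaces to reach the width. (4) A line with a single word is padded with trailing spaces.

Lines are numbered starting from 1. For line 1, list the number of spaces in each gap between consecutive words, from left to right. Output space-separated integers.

Line 1: ['warm', 'sea', 'page', 'up'] (min_width=16, slack=0)
Line 2: ['knife', 'pencil'] (min_width=12, slack=4)
Line 3: ['developer', 'do'] (min_width=12, slack=4)
Line 4: ['leaf', 'one', 'north'] (min_width=14, slack=2)

Answer: 1 1 1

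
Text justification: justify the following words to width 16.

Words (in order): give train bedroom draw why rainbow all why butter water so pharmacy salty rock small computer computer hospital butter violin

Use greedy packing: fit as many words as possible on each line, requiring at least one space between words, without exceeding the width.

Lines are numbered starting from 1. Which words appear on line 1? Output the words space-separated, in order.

Answer: give train

Derivation:
Line 1: ['give', 'train'] (min_width=10, slack=6)
Line 2: ['bedroom', 'draw', 'why'] (min_width=16, slack=0)
Line 3: ['rainbow', 'all', 'why'] (min_width=15, slack=1)
Line 4: ['butter', 'water', 'so'] (min_width=15, slack=1)
Line 5: ['pharmacy', 'salty'] (min_width=14, slack=2)
Line 6: ['rock', 'small'] (min_width=10, slack=6)
Line 7: ['computer'] (min_width=8, slack=8)
Line 8: ['computer'] (min_width=8, slack=8)
Line 9: ['hospital', 'butter'] (min_width=15, slack=1)
Line 10: ['violin'] (min_width=6, slack=10)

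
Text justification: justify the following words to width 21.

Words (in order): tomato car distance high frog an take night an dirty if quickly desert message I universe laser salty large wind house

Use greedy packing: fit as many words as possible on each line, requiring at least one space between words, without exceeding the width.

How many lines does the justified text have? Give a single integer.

Answer: 7

Derivation:
Line 1: ['tomato', 'car', 'distance'] (min_width=19, slack=2)
Line 2: ['high', 'frog', 'an', 'take'] (min_width=17, slack=4)
Line 3: ['night', 'an', 'dirty', 'if'] (min_width=17, slack=4)
Line 4: ['quickly', 'desert'] (min_width=14, slack=7)
Line 5: ['message', 'I', 'universe'] (min_width=18, slack=3)
Line 6: ['laser', 'salty', 'large'] (min_width=17, slack=4)
Line 7: ['wind', 'house'] (min_width=10, slack=11)
Total lines: 7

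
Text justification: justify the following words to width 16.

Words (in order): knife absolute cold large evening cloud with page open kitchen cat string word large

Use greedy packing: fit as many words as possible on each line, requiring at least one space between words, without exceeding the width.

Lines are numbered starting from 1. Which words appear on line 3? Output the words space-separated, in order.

Answer: evening cloud

Derivation:
Line 1: ['knife', 'absolute'] (min_width=14, slack=2)
Line 2: ['cold', 'large'] (min_width=10, slack=6)
Line 3: ['evening', 'cloud'] (min_width=13, slack=3)
Line 4: ['with', 'page', 'open'] (min_width=14, slack=2)
Line 5: ['kitchen', 'cat'] (min_width=11, slack=5)
Line 6: ['string', 'word'] (min_width=11, slack=5)
Line 7: ['large'] (min_width=5, slack=11)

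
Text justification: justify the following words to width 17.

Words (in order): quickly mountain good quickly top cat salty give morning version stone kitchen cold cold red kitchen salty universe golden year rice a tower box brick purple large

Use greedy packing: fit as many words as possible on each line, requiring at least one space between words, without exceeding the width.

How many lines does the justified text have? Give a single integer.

Line 1: ['quickly', 'mountain'] (min_width=16, slack=1)
Line 2: ['good', 'quickly', 'top'] (min_width=16, slack=1)
Line 3: ['cat', 'salty', 'give'] (min_width=14, slack=3)
Line 4: ['morning', 'version'] (min_width=15, slack=2)
Line 5: ['stone', 'kitchen'] (min_width=13, slack=4)
Line 6: ['cold', 'cold', 'red'] (min_width=13, slack=4)
Line 7: ['kitchen', 'salty'] (min_width=13, slack=4)
Line 8: ['universe', 'golden'] (min_width=15, slack=2)
Line 9: ['year', 'rice', 'a', 'tower'] (min_width=17, slack=0)
Line 10: ['box', 'brick', 'purple'] (min_width=16, slack=1)
Line 11: ['large'] (min_width=5, slack=12)
Total lines: 11

Answer: 11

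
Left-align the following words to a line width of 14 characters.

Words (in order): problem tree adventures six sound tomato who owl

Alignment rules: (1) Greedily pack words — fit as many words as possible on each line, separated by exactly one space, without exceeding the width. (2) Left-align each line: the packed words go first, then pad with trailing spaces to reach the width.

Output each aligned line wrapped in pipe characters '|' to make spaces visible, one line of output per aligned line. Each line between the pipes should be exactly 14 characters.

Answer: |problem tree  |
|adventures six|
|sound tomato  |
|who owl       |

Derivation:
Line 1: ['problem', 'tree'] (min_width=12, slack=2)
Line 2: ['adventures', 'six'] (min_width=14, slack=0)
Line 3: ['sound', 'tomato'] (min_width=12, slack=2)
Line 4: ['who', 'owl'] (min_width=7, slack=7)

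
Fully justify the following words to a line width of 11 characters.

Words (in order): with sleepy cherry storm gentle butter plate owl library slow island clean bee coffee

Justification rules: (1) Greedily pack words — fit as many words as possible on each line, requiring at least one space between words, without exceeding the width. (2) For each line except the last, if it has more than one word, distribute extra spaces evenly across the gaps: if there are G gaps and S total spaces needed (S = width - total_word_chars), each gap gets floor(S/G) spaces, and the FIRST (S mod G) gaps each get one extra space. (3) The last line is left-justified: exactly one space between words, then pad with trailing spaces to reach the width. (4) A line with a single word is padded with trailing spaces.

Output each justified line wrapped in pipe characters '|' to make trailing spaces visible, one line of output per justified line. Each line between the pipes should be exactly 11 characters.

Answer: |with sleepy|
|cherry     |
|storm      |
|gentle     |
|butter     |
|plate   owl|
|library    |
|slow island|
|clean   bee|
|coffee     |

Derivation:
Line 1: ['with', 'sleepy'] (min_width=11, slack=0)
Line 2: ['cherry'] (min_width=6, slack=5)
Line 3: ['storm'] (min_width=5, slack=6)
Line 4: ['gentle'] (min_width=6, slack=5)
Line 5: ['butter'] (min_width=6, slack=5)
Line 6: ['plate', 'owl'] (min_width=9, slack=2)
Line 7: ['library'] (min_width=7, slack=4)
Line 8: ['slow', 'island'] (min_width=11, slack=0)
Line 9: ['clean', 'bee'] (min_width=9, slack=2)
Line 10: ['coffee'] (min_width=6, slack=5)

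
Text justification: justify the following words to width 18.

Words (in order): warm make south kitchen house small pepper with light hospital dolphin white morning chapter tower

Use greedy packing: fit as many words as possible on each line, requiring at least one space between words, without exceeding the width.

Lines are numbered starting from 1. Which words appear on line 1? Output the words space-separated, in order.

Answer: warm make south

Derivation:
Line 1: ['warm', 'make', 'south'] (min_width=15, slack=3)
Line 2: ['kitchen', 'house'] (min_width=13, slack=5)
Line 3: ['small', 'pepper', 'with'] (min_width=17, slack=1)
Line 4: ['light', 'hospital'] (min_width=14, slack=4)
Line 5: ['dolphin', 'white'] (min_width=13, slack=5)
Line 6: ['morning', 'chapter'] (min_width=15, slack=3)
Line 7: ['tower'] (min_width=5, slack=13)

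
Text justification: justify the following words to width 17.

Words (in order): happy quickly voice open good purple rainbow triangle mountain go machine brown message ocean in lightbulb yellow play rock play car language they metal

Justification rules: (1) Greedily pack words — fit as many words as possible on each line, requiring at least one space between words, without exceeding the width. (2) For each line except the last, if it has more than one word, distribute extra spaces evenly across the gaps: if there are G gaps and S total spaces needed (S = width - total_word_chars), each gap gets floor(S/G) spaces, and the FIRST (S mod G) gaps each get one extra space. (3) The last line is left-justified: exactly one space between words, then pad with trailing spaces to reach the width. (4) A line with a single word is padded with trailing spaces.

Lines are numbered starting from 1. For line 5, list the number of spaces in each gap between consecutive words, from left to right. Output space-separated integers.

Answer: 2 1

Derivation:
Line 1: ['happy', 'quickly'] (min_width=13, slack=4)
Line 2: ['voice', 'open', 'good'] (min_width=15, slack=2)
Line 3: ['purple', 'rainbow'] (min_width=14, slack=3)
Line 4: ['triangle', 'mountain'] (min_width=17, slack=0)
Line 5: ['go', 'machine', 'brown'] (min_width=16, slack=1)
Line 6: ['message', 'ocean', 'in'] (min_width=16, slack=1)
Line 7: ['lightbulb', 'yellow'] (min_width=16, slack=1)
Line 8: ['play', 'rock', 'play'] (min_width=14, slack=3)
Line 9: ['car', 'language', 'they'] (min_width=17, slack=0)
Line 10: ['metal'] (min_width=5, slack=12)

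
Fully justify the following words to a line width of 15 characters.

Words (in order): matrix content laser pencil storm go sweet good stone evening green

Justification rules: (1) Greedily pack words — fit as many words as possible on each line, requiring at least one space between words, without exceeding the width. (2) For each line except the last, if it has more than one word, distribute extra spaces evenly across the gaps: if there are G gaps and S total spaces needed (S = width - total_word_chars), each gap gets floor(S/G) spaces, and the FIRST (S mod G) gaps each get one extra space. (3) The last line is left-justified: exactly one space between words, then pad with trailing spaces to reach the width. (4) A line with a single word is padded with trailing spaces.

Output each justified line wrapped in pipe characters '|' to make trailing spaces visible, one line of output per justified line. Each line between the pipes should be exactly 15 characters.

Line 1: ['matrix', 'content'] (min_width=14, slack=1)
Line 2: ['laser', 'pencil'] (min_width=12, slack=3)
Line 3: ['storm', 'go', 'sweet'] (min_width=14, slack=1)
Line 4: ['good', 'stone'] (min_width=10, slack=5)
Line 5: ['evening', 'green'] (min_width=13, slack=2)

Answer: |matrix  content|
|laser    pencil|
|storm  go sweet|
|good      stone|
|evening green  |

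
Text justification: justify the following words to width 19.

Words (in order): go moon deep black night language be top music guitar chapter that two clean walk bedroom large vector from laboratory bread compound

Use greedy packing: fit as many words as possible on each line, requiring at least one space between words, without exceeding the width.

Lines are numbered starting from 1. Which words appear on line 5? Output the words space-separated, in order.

Answer: clean walk bedroom

Derivation:
Line 1: ['go', 'moon', 'deep', 'black'] (min_width=18, slack=1)
Line 2: ['night', 'language', 'be'] (min_width=17, slack=2)
Line 3: ['top', 'music', 'guitar'] (min_width=16, slack=3)
Line 4: ['chapter', 'that', 'two'] (min_width=16, slack=3)
Line 5: ['clean', 'walk', 'bedroom'] (min_width=18, slack=1)
Line 6: ['large', 'vector', 'from'] (min_width=17, slack=2)
Line 7: ['laboratory', 'bread'] (min_width=16, slack=3)
Line 8: ['compound'] (min_width=8, slack=11)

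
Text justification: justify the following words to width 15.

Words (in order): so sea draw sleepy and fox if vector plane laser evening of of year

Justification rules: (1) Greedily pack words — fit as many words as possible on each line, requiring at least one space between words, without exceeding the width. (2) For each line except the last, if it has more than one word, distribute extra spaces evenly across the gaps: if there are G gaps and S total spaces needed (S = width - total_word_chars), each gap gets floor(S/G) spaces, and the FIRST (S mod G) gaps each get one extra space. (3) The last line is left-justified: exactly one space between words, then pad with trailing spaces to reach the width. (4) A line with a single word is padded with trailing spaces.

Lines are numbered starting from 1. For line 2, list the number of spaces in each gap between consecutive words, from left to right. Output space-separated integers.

Answer: 2 1

Derivation:
Line 1: ['so', 'sea', 'draw'] (min_width=11, slack=4)
Line 2: ['sleepy', 'and', 'fox'] (min_width=14, slack=1)
Line 3: ['if', 'vector', 'plane'] (min_width=15, slack=0)
Line 4: ['laser', 'evening'] (min_width=13, slack=2)
Line 5: ['of', 'of', 'year'] (min_width=10, slack=5)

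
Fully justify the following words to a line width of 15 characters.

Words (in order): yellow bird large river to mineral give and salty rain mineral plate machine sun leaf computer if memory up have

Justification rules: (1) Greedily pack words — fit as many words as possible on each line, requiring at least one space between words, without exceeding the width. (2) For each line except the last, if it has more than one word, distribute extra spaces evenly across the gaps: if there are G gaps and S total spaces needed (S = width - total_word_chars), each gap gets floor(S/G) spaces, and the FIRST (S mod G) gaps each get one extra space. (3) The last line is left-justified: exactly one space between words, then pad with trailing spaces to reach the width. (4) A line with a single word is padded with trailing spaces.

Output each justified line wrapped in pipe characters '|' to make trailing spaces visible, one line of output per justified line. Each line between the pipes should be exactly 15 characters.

Answer: |yellow     bird|
|large  river to|
|mineral    give|
|and  salty rain|
|mineral   plate|
|machine     sun|
|leaf   computer|
|if   memory  up|
|have           |

Derivation:
Line 1: ['yellow', 'bird'] (min_width=11, slack=4)
Line 2: ['large', 'river', 'to'] (min_width=14, slack=1)
Line 3: ['mineral', 'give'] (min_width=12, slack=3)
Line 4: ['and', 'salty', 'rain'] (min_width=14, slack=1)
Line 5: ['mineral', 'plate'] (min_width=13, slack=2)
Line 6: ['machine', 'sun'] (min_width=11, slack=4)
Line 7: ['leaf', 'computer'] (min_width=13, slack=2)
Line 8: ['if', 'memory', 'up'] (min_width=12, slack=3)
Line 9: ['have'] (min_width=4, slack=11)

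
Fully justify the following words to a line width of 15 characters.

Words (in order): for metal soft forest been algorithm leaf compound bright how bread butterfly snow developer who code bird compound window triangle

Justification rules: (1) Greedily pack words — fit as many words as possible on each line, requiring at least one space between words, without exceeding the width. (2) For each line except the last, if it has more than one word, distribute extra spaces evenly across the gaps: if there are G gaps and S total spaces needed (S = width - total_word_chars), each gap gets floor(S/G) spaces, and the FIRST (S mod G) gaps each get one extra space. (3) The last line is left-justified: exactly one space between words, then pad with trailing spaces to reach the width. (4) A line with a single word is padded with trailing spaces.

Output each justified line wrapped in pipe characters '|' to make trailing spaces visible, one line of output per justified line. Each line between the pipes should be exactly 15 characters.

Line 1: ['for', 'metal', 'soft'] (min_width=14, slack=1)
Line 2: ['forest', 'been'] (min_width=11, slack=4)
Line 3: ['algorithm', 'leaf'] (min_width=14, slack=1)
Line 4: ['compound', 'bright'] (min_width=15, slack=0)
Line 5: ['how', 'bread'] (min_width=9, slack=6)
Line 6: ['butterfly', 'snow'] (min_width=14, slack=1)
Line 7: ['developer', 'who'] (min_width=13, slack=2)
Line 8: ['code', 'bird'] (min_width=9, slack=6)
Line 9: ['compound', 'window'] (min_width=15, slack=0)
Line 10: ['triangle'] (min_width=8, slack=7)

Answer: |for  metal soft|
|forest     been|
|algorithm  leaf|
|compound bright|
|how       bread|
|butterfly  snow|
|developer   who|
|code       bird|
|compound window|
|triangle       |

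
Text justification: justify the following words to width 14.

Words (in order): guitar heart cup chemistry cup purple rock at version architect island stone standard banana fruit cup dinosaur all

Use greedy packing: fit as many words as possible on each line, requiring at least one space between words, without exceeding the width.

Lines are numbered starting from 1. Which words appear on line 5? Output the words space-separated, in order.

Line 1: ['guitar', 'heart'] (min_width=12, slack=2)
Line 2: ['cup', 'chemistry'] (min_width=13, slack=1)
Line 3: ['cup', 'purple'] (min_width=10, slack=4)
Line 4: ['rock', 'at'] (min_width=7, slack=7)
Line 5: ['version'] (min_width=7, slack=7)
Line 6: ['architect'] (min_width=9, slack=5)
Line 7: ['island', 'stone'] (min_width=12, slack=2)
Line 8: ['standard'] (min_width=8, slack=6)
Line 9: ['banana', 'fruit'] (min_width=12, slack=2)
Line 10: ['cup', 'dinosaur'] (min_width=12, slack=2)
Line 11: ['all'] (min_width=3, slack=11)

Answer: version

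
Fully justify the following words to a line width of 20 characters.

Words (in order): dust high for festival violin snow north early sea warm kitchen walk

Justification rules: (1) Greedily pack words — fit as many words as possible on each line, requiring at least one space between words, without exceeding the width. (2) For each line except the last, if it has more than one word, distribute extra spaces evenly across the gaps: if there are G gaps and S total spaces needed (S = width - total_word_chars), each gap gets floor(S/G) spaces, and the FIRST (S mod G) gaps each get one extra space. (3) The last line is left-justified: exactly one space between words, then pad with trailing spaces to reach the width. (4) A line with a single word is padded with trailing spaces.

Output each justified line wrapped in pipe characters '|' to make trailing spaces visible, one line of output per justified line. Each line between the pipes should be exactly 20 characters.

Line 1: ['dust', 'high', 'for'] (min_width=13, slack=7)
Line 2: ['festival', 'violin', 'snow'] (min_width=20, slack=0)
Line 3: ['north', 'early', 'sea', 'warm'] (min_width=20, slack=0)
Line 4: ['kitchen', 'walk'] (min_width=12, slack=8)

Answer: |dust     high    for|
|festival violin snow|
|north early sea warm|
|kitchen walk        |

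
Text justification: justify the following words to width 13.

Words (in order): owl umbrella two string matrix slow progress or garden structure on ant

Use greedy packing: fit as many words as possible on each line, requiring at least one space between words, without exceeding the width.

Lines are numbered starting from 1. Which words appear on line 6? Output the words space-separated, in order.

Line 1: ['owl', 'umbrella'] (min_width=12, slack=1)
Line 2: ['two', 'string'] (min_width=10, slack=3)
Line 3: ['matrix', 'slow'] (min_width=11, slack=2)
Line 4: ['progress', 'or'] (min_width=11, slack=2)
Line 5: ['garden'] (min_width=6, slack=7)
Line 6: ['structure', 'on'] (min_width=12, slack=1)
Line 7: ['ant'] (min_width=3, slack=10)

Answer: structure on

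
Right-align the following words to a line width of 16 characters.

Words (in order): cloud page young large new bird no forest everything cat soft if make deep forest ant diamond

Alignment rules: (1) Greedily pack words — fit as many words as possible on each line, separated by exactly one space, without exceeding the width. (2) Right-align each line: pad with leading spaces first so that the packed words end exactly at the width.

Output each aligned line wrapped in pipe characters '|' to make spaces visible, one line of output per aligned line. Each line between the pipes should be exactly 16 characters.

Answer: |cloud page young|
|  large new bird|
|       no forest|
|  everything cat|
|    soft if make|
| deep forest ant|
|         diamond|

Derivation:
Line 1: ['cloud', 'page', 'young'] (min_width=16, slack=0)
Line 2: ['large', 'new', 'bird'] (min_width=14, slack=2)
Line 3: ['no', 'forest'] (min_width=9, slack=7)
Line 4: ['everything', 'cat'] (min_width=14, slack=2)
Line 5: ['soft', 'if', 'make'] (min_width=12, slack=4)
Line 6: ['deep', 'forest', 'ant'] (min_width=15, slack=1)
Line 7: ['diamond'] (min_width=7, slack=9)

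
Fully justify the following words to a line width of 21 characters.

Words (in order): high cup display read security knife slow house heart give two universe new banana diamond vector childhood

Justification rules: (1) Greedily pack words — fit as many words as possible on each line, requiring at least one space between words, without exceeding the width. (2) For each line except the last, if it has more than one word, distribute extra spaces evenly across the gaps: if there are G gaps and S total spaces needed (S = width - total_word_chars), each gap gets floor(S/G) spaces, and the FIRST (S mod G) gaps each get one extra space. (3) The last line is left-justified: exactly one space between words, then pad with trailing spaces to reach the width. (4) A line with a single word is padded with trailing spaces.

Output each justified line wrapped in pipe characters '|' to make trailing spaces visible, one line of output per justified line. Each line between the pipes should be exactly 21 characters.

Answer: |high cup display read|
|security  knife  slow|
|house  heart give two|
|universe  new  banana|
|diamond        vector|
|childhood            |

Derivation:
Line 1: ['high', 'cup', 'display', 'read'] (min_width=21, slack=0)
Line 2: ['security', 'knife', 'slow'] (min_width=19, slack=2)
Line 3: ['house', 'heart', 'give', 'two'] (min_width=20, slack=1)
Line 4: ['universe', 'new', 'banana'] (min_width=19, slack=2)
Line 5: ['diamond', 'vector'] (min_width=14, slack=7)
Line 6: ['childhood'] (min_width=9, slack=12)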